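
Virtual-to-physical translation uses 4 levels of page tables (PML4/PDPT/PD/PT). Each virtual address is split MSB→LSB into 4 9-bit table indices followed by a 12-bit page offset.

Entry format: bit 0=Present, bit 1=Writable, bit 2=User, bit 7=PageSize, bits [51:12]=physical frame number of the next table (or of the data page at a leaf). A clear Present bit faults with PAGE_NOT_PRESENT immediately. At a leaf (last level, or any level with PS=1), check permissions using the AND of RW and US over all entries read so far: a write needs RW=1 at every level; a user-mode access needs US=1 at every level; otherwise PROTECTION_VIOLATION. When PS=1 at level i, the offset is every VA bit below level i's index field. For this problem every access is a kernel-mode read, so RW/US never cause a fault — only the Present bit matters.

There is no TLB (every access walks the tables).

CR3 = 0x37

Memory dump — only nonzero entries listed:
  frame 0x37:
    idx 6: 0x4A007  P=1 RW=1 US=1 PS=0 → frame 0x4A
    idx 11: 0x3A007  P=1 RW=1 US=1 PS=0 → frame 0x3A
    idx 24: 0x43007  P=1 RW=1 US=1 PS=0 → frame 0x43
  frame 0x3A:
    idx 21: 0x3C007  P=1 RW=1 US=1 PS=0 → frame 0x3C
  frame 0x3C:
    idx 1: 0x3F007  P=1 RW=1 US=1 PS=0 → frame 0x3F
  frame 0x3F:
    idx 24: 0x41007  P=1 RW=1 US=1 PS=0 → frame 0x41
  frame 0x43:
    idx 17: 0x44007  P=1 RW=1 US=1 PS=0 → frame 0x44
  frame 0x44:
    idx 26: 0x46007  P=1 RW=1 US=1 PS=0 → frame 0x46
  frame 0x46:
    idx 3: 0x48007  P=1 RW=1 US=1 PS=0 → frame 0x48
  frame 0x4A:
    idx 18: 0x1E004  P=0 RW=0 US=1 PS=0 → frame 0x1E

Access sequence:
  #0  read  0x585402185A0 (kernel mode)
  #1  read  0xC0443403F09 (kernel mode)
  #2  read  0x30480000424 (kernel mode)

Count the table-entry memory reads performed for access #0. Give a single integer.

Trace:
#0 VA=0x585402185A0 (r,kernel):
  [0] read 0x37 idx=11: raw=0x3A007 flags P=1 W=1 U=1 S=0
  [1] read 0x3A idx=21: raw=0x3C007 flags P=1 W=1 U=1 S=0
  [2] read 0x3C idx=1: raw=0x3F007 flags P=1 W=1 U=1 S=0
  [3] read 0x3F idx=24: raw=0x41007 flags P=1 W=1 U=1 S=0
  ⇒ phys 0x415A0  [4 reads]
#1 VA=0xC0443403F09 (r,kernel):
  [0] read 0x37 idx=24: raw=0x43007 flags P=1 W=1 U=1 S=0
  [1] read 0x43 idx=17: raw=0x44007 flags P=1 W=1 U=1 S=0
  [2] read 0x44 idx=26: raw=0x46007 flags P=1 W=1 U=1 S=0
  [3] read 0x46 idx=3: raw=0x48007 flags P=1 W=1 U=1 S=0
  ⇒ phys 0x48F09  [4 reads]
#2 VA=0x30480000424 (r,kernel):
  [0] read 0x37 idx=6: raw=0x4A007 flags P=1 W=1 U=1 S=0
  [1] read 0x4A idx=18: raw=0x1E004 flags P=0 W=0 U=1 S=0
  ⇒ fault: PAGE_NOT_PRESENT  — 2 lookups

Entries read for #0: 4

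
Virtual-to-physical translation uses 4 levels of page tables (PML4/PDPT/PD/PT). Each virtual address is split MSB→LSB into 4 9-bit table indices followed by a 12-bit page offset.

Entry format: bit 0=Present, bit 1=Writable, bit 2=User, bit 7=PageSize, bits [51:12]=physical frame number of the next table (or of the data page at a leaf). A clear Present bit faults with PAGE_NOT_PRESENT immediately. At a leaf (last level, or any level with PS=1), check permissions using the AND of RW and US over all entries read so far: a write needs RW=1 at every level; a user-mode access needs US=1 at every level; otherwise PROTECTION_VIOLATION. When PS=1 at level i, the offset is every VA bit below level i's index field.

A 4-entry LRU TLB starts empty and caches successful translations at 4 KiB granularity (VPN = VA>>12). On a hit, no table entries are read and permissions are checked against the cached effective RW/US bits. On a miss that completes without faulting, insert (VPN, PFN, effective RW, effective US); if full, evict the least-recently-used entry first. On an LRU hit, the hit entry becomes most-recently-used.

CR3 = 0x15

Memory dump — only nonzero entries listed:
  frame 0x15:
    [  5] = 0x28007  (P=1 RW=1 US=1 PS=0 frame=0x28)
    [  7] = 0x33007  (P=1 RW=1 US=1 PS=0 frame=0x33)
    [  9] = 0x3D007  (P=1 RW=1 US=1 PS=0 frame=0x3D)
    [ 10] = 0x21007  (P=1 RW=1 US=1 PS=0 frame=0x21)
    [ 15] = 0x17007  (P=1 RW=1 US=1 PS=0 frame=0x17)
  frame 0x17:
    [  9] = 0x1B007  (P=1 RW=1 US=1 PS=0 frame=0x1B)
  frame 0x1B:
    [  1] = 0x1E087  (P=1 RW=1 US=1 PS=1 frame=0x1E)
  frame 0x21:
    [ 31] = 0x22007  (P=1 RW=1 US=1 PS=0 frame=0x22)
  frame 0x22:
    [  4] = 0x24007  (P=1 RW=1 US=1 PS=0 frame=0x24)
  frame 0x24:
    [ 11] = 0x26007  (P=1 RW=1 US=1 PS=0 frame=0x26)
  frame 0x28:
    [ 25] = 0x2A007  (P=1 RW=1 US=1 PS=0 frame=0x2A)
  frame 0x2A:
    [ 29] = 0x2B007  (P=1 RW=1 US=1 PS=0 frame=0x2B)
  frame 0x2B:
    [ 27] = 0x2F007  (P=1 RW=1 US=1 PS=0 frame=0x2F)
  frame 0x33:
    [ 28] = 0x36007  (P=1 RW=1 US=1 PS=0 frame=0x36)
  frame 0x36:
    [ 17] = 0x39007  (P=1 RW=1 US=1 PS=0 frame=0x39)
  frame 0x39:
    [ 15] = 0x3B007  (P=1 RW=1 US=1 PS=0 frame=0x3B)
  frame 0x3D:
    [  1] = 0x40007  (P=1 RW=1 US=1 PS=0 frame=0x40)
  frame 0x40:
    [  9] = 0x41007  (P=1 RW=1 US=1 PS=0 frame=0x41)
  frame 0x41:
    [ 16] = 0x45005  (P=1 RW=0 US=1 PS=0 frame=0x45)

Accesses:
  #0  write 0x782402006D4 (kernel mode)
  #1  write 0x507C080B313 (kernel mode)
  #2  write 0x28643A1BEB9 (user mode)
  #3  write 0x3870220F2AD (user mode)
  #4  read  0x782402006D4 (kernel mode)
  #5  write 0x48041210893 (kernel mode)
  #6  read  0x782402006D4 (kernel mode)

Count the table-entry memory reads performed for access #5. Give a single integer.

Per-access translation:
#0 VA=0x782402006D4 (w,kernel):
  [0] read 0x15 idx=15: raw=0x17007 flags P=1 W=1 U=1 S=0
  [1] read 0x17 idx=9: raw=0x1B007 flags P=1 W=1 U=1 S=0
  [2] read 0x1B idx=1: raw=0x1E087 flags P=1 W=1 U=1 S=1
  → PA=0x1E6D4 (huge @L2)  (3 entries read)
#1 VA=0x507C080B313 (w,kernel):
  [0] read 0x15 idx=10: raw=0x21007 flags P=1 W=1 U=1 S=0
  [1] read 0x21 idx=31: raw=0x22007 flags P=1 W=1 U=1 S=0
  [2] read 0x22 idx=4: raw=0x24007 flags P=1 W=1 U=1 S=0
  [3] read 0x24 idx=11: raw=0x26007 flags P=1 W=1 U=1 S=0
  → PA=0x26313  (4 entries read)
#2 VA=0x28643A1BEB9 (w,user):
  [0] read 0x15 idx=5: raw=0x28007 flags P=1 W=1 U=1 S=0
  [1] read 0x28 idx=25: raw=0x2A007 flags P=1 W=1 U=1 S=0
  [2] read 0x2A idx=29: raw=0x2B007 flags P=1 W=1 U=1 S=0
  [3] read 0x2B idx=27: raw=0x2F007 flags P=1 W=1 U=1 S=0
  → PA=0x2FEB9  (4 entries read)
#3 VA=0x3870220F2AD (w,user):
  [0] read 0x15 idx=7: raw=0x33007 flags P=1 W=1 U=1 S=0
  [1] read 0x33 idx=28: raw=0x36007 flags P=1 W=1 U=1 S=0
  [2] read 0x36 idx=17: raw=0x39007 flags P=1 W=1 U=1 S=0
  [3] read 0x39 idx=15: raw=0x3B007 flags P=1 W=1 U=1 S=0
  → PA=0x3B2AD  (4 entries read)
#4 VA=0x782402006D4 (r,kernel):
  TLB hit vpn=0x78240200 → PA=0x1E6D4
#5 VA=0x48041210893 (w,kernel):
  [0] read 0x15 idx=9: raw=0x3D007 flags P=1 W=1 U=1 S=0
  [1] read 0x3D idx=1: raw=0x40007 flags P=1 W=1 U=1 S=0
  [2] read 0x40 idx=9: raw=0x41007 flags P=1 W=1 U=1 S=0
  [3] read 0x41 idx=16: raw=0x45005 flags P=1 W=0 U=1 S=0
  → PROTECTION_VIOLATION  (4 entries read)
#6 VA=0x782402006D4 (r,kernel):
  TLB hit vpn=0x78240200 → PA=0x1E6D4

Entries read for #5: 4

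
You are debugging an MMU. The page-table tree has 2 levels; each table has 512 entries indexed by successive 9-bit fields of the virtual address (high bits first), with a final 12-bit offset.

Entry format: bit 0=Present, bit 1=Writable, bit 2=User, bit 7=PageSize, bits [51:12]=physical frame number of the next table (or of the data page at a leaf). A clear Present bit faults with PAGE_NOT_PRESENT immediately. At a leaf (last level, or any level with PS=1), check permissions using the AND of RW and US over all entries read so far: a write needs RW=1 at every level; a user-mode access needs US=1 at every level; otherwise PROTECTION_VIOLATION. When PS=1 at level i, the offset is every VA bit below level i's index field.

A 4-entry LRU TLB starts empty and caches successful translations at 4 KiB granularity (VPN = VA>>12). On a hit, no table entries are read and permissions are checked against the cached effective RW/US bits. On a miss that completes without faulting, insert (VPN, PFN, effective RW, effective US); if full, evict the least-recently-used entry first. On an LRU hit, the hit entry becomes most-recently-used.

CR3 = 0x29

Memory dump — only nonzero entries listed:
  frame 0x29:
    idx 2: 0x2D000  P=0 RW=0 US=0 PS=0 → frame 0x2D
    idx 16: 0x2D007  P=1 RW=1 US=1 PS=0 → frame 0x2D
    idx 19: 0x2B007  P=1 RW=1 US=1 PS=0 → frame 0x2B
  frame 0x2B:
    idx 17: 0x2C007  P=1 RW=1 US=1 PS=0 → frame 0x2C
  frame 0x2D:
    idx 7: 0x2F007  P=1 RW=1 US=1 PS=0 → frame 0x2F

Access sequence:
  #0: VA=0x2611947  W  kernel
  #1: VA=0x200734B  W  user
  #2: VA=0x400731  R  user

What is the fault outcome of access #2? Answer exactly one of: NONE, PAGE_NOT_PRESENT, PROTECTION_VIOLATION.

Walk each access:
#0 VA=0x2611947 (w,kernel):
  [0] read 0x29 idx=19: raw=0x2B007 flags P=1 W=1 U=1 S=0
  [1] read 0x2B idx=17: raw=0x2C007 flags P=1 W=1 U=1 S=0
  ✓ 0x2C947  — 2 lookups
#1 VA=0x200734B (w,user):
  [0] read 0x29 idx=16: raw=0x2D007 flags P=1 W=1 U=1 S=0
  [1] read 0x2D idx=7: raw=0x2F007 flags P=1 W=1 U=1 S=0
  ✓ 0x2F34B  — 2 lookups
#2 VA=0x400731 (r,user):
  [0] read 0x29 idx=2: raw=0x2D000 flags P=0 W=0 U=0 S=0
  ✗ PAGE_NOT_PRESENT  [1 reads]

Access #2 fault: PAGE_NOT_PRESENT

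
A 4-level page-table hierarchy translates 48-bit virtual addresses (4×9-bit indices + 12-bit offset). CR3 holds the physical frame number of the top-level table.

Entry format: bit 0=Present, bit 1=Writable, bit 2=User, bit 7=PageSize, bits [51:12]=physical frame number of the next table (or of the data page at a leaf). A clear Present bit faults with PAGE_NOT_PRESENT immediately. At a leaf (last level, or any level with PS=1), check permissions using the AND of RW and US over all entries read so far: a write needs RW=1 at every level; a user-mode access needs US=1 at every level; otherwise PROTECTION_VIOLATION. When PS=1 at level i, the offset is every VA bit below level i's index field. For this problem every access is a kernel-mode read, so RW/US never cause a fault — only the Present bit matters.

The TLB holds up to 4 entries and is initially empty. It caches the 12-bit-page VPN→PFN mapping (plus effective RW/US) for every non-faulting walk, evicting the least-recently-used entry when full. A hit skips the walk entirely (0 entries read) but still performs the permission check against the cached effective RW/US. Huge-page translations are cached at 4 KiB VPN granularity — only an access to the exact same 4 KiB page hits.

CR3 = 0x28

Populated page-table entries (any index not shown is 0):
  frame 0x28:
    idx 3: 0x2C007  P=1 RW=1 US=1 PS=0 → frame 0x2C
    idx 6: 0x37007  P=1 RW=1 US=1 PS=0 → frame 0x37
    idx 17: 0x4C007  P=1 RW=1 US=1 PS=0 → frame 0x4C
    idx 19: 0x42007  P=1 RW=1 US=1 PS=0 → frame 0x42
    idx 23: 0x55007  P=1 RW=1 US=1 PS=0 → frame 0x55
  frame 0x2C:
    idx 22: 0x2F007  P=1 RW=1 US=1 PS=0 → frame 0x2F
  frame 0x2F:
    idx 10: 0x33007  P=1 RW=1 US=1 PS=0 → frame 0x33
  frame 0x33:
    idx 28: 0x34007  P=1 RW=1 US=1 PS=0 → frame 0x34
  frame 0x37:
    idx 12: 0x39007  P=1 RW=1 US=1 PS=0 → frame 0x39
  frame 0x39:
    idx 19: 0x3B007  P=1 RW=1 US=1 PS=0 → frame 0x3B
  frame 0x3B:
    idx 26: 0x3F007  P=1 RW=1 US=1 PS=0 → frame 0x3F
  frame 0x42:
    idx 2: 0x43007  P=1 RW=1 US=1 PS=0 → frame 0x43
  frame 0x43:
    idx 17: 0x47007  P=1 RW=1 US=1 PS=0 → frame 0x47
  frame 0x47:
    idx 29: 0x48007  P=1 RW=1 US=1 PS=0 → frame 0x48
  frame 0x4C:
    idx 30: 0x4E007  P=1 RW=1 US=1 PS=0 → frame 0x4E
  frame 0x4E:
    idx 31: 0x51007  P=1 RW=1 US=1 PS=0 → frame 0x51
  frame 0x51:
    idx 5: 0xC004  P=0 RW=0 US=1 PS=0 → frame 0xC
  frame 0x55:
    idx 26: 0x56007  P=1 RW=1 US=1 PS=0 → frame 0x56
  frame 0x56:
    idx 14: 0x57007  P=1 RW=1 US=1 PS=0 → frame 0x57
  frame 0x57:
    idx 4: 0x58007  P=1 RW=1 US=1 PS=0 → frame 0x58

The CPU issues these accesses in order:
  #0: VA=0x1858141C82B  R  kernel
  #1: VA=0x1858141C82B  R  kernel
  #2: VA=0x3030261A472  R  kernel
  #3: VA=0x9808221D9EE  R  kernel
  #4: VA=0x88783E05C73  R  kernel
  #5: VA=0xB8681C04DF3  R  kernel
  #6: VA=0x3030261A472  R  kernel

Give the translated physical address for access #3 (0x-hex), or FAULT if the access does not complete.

Trace:
#0 VA=0x1858141C82B (r,kernel):
  L0: frame=0x28 idx=3 entry=0x2C007 [P=1 RW=1 US=1 PS=0]
  L1: frame=0x2C idx=22 entry=0x2F007 [P=1 RW=1 US=1 PS=0]
  L2: frame=0x2F idx=10 entry=0x33007 [P=1 RW=1 US=1 PS=0]
  L3: frame=0x33 idx=28 entry=0x34007 [P=1 RW=1 US=1 PS=0]
  ✓ 0x3482B  — 4 lookups
#1 VA=0x1858141C82B (r,kernel):
  TLB hit vpn=0x1858141C → PA=0x3482B
#2 VA=0x3030261A472 (r,kernel):
  L0: frame=0x28 idx=6 entry=0x37007 [P=1 RW=1 US=1 PS=0]
  L1: frame=0x37 idx=12 entry=0x39007 [P=1 RW=1 US=1 PS=0]
  L2: frame=0x39 idx=19 entry=0x3B007 [P=1 RW=1 US=1 PS=0]
  L3: frame=0x3B idx=26 entry=0x3F007 [P=1 RW=1 US=1 PS=0]
  ✓ 0x3F472  — 4 lookups
#3 VA=0x9808221D9EE (r,kernel):
  L0: frame=0x28 idx=19 entry=0x42007 [P=1 RW=1 US=1 PS=0]
  L1: frame=0x42 idx=2 entry=0x43007 [P=1 RW=1 US=1 PS=0]
  L2: frame=0x43 idx=17 entry=0x47007 [P=1 RW=1 US=1 PS=0]
  L3: frame=0x47 idx=29 entry=0x48007 [P=1 RW=1 US=1 PS=0]
  ✓ 0x489EE  — 4 lookups
#4 VA=0x88783E05C73 (r,kernel):
  L0: frame=0x28 idx=17 entry=0x4C007 [P=1 RW=1 US=1 PS=0]
  L1: frame=0x4C idx=30 entry=0x4E007 [P=1 RW=1 US=1 PS=0]
  L2: frame=0x4E idx=31 entry=0x51007 [P=1 RW=1 US=1 PS=0]
  L3: frame=0x51 idx=5 entry=0xC004 [P=0 RW=0 US=1 PS=0]
  ✗ PAGE_NOT_PRESENT  [4 reads]
#5 VA=0xB8681C04DF3 (r,kernel):
  L0: frame=0x28 idx=23 entry=0x55007 [P=1 RW=1 US=1 PS=0]
  L1: frame=0x55 idx=26 entry=0x56007 [P=1 RW=1 US=1 PS=0]
  L2: frame=0x56 idx=14 entry=0x57007 [P=1 RW=1 US=1 PS=0]
  L3: frame=0x57 idx=4 entry=0x58007 [P=1 RW=1 US=1 PS=0]
  ✓ 0x58DF3  — 4 lookups
#6 VA=0x3030261A472 (r,kernel):
  TLB hit vpn=0x3030261A → PA=0x3F472

Access #3 PA: 0x489EE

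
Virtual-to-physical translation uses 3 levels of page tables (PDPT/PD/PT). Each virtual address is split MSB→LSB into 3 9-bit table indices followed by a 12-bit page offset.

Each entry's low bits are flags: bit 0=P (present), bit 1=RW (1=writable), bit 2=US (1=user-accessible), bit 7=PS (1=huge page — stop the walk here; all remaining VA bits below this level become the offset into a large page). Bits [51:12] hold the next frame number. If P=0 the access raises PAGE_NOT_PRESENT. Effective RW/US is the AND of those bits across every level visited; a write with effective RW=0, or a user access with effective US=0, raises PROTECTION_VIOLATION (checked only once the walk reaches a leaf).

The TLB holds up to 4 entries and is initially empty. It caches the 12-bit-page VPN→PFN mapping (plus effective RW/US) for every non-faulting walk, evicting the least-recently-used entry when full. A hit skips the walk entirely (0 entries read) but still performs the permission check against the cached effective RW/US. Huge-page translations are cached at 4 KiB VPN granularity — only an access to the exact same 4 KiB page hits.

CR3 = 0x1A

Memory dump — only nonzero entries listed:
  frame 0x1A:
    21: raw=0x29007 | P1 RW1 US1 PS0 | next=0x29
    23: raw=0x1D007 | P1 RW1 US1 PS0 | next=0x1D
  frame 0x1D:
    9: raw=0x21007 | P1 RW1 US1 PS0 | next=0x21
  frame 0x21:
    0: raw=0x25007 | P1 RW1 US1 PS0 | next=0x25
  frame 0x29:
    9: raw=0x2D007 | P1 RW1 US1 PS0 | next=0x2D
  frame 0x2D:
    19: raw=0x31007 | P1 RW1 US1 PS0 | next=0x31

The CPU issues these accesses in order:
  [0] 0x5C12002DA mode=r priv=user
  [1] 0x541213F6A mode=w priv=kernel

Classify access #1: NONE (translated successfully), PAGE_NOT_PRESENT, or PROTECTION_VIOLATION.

Per-access translation:
#0 VA=0x5C12002DA (r,user):
  L0 @0x1A[23] → 0x1D007  P=1,RW=1,US=1,PS=0
  L1 @0x1D[9] → 0x21007  P=1,RW=1,US=1,PS=0
  L2 @0x21[0] → 0x25007  P=1,RW=1,US=1,PS=0
  → PA=0x252DA  (3 entries read)
#1 VA=0x541213F6A (w,kernel):
  L0 @0x1A[21] → 0x29007  P=1,RW=1,US=1,PS=0
  L1 @0x29[9] → 0x2D007  P=1,RW=1,US=1,PS=0
  L2 @0x2D[19] → 0x31007  P=1,RW=1,US=1,PS=0
  → PA=0x31F6A  (3 entries read)

Access #1 fault: NONE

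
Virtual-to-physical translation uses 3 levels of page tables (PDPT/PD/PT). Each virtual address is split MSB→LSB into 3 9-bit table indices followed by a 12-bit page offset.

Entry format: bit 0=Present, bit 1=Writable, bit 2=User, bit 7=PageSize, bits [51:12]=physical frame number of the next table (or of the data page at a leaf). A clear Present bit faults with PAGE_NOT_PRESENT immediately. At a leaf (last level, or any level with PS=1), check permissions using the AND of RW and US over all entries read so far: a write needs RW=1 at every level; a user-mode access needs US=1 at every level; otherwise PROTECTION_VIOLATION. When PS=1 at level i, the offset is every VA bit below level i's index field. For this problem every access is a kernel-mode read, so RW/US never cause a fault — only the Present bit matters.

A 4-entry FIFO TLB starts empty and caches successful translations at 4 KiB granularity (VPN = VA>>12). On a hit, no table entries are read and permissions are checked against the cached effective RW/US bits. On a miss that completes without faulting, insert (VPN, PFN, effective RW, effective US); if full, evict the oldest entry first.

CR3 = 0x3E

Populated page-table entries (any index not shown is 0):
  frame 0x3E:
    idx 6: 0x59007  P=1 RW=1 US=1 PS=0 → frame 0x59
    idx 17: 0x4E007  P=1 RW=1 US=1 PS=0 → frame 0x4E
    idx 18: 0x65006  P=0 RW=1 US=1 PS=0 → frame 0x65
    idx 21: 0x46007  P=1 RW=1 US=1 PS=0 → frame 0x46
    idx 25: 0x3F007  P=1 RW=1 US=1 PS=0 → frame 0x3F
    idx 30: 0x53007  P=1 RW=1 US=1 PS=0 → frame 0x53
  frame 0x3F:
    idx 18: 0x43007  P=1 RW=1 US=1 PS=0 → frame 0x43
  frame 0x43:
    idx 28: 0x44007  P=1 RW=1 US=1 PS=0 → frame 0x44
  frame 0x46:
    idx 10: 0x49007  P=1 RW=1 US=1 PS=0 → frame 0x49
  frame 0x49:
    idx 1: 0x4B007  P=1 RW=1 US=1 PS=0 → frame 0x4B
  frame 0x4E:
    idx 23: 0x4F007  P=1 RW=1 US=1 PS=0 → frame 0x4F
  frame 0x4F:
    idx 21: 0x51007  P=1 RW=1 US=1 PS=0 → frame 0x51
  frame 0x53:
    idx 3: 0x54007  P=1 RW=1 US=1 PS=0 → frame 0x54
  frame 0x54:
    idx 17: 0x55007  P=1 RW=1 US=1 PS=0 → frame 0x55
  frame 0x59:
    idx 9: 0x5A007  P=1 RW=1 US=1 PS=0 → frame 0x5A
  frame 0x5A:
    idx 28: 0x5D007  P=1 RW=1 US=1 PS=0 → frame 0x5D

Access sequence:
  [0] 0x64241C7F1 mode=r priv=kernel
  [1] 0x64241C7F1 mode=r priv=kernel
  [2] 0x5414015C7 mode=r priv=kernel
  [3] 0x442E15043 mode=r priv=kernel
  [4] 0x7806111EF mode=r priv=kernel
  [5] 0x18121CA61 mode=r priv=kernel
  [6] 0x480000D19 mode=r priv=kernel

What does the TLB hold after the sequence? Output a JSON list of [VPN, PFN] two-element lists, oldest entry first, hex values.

Walk each access:
#0 VA=0x64241C7F1 (r,kernel):
  L0 @0x3E[25] → 0x3F007  P=1,RW=1,US=1,PS=0
  L1 @0x3F[18] → 0x43007  P=1,RW=1,US=1,PS=0
  L2 @0x43[28] → 0x44007  P=1,RW=1,US=1,PS=0
  ⇒ phys 0x447F1  [3 reads]
#1 VA=0x64241C7F1 (r,kernel):
  TLB hit vpn=0x64241C → PA=0x447F1
#2 VA=0x5414015C7 (r,kernel):
  L0 @0x3E[21] → 0x46007  P=1,RW=1,US=1,PS=0
  L1 @0x46[10] → 0x49007  P=1,RW=1,US=1,PS=0
  L2 @0x49[1] → 0x4B007  P=1,RW=1,US=1,PS=0
  ⇒ phys 0x4B5C7  [3 reads]
#3 VA=0x442E15043 (r,kernel):
  L0 @0x3E[17] → 0x4E007  P=1,RW=1,US=1,PS=0
  L1 @0x4E[23] → 0x4F007  P=1,RW=1,US=1,PS=0
  L2 @0x4F[21] → 0x51007  P=1,RW=1,US=1,PS=0
  ⇒ phys 0x51043  [3 reads]
#4 VA=0x7806111EF (r,kernel):
  L0 @0x3E[30] → 0x53007  P=1,RW=1,US=1,PS=0
  L1 @0x53[3] → 0x54007  P=1,RW=1,US=1,PS=0
  L2 @0x54[17] → 0x55007  P=1,RW=1,US=1,PS=0
  ⇒ phys 0x551EF  [3 reads]
#5 VA=0x18121CA61 (r,kernel):
  L0 @0x3E[6] → 0x59007  P=1,RW=1,US=1,PS=0
  L1 @0x59[9] → 0x5A007  P=1,RW=1,US=1,PS=0
  L2 @0x5A[28] → 0x5D007  P=1,RW=1,US=1,PS=0
  ⇒ phys 0x5DA61  [3 reads]
#6 VA=0x480000D19 (r,kernel):
  L0 @0x3E[18] → 0x65006  P=0,RW=1,US=1,PS=0
  ✗ PAGE_NOT_PRESENT  [1 reads]

TLB: [["0x541401", "0x4B"], ["0x442E15", "0x51"], ["0x780611", "0x55"], ["0x18121C", "0x5D"]]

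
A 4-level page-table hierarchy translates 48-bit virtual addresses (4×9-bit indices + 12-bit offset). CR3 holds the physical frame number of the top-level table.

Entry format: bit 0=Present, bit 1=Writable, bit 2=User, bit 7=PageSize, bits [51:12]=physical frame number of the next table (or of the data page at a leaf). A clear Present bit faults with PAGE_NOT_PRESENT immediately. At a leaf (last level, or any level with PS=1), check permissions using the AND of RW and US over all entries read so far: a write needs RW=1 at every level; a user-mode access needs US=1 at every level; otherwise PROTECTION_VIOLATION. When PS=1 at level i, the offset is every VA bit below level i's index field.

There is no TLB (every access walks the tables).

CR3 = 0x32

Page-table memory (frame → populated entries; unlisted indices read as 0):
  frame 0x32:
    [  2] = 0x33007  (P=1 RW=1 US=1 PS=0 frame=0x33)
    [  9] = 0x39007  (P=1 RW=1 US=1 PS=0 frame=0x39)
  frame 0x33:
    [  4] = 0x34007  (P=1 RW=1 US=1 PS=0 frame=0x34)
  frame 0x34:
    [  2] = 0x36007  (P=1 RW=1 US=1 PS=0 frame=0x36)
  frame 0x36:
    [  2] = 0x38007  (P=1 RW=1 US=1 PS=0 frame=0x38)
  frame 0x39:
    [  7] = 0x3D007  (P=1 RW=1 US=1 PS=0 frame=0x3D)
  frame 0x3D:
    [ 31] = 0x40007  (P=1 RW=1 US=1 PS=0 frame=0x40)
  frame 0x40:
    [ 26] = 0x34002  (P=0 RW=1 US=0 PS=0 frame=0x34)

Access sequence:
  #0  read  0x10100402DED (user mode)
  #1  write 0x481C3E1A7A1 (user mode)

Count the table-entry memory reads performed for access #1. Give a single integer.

Trace:
#0 VA=0x10100402DED (r,user):
  L0: frame=0x32 idx=2 entry=0x33007 [P=1 RW=1 US=1 PS=0]
  L1: frame=0x33 idx=4 entry=0x34007 [P=1 RW=1 US=1 PS=0]
  L2: frame=0x34 idx=2 entry=0x36007 [P=1 RW=1 US=1 PS=0]
  L3: frame=0x36 idx=2 entry=0x38007 [P=1 RW=1 US=1 PS=0]
  ✓ 0x38DED  — 4 lookups
#1 VA=0x481C3E1A7A1 (w,user):
  L0: frame=0x32 idx=9 entry=0x39007 [P=1 RW=1 US=1 PS=0]
  L1: frame=0x39 idx=7 entry=0x3D007 [P=1 RW=1 US=1 PS=0]
  L2: frame=0x3D idx=31 entry=0x40007 [P=1 RW=1 US=1 PS=0]
  L3: frame=0x40 idx=26 entry=0x34002 [P=0 RW=1 US=0 PS=0]
  ⇒ fault: PAGE_NOT_PRESENT  — 4 lookups

Entries read for #1: 4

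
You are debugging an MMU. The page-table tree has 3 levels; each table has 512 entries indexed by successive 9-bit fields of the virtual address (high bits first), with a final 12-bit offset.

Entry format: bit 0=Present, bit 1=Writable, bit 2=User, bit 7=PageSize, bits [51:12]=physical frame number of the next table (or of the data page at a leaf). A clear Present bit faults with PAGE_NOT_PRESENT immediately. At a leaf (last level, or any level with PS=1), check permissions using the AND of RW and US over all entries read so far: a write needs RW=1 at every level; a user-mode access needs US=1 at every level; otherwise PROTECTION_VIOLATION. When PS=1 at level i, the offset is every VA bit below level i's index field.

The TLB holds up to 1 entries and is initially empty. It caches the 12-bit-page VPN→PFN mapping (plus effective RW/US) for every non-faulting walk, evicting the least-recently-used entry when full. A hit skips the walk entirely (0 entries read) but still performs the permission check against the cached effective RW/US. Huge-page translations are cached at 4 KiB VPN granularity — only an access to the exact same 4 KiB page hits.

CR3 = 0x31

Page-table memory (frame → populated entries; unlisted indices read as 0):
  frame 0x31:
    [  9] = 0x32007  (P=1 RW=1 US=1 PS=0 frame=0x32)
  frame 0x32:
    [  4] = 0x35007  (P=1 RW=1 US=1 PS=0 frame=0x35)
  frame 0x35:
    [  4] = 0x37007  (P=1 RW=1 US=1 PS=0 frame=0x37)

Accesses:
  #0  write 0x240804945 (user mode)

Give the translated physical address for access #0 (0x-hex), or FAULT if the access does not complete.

Trace:
#0 VA=0x240804945 (w,user):
  lvl0: tbl 0x31, slot 9 ⇒ 0x32007 (P1/RW1/US1/PS0)
  lvl1: tbl 0x32, slot 4 ⇒ 0x35007 (P1/RW1/US1/PS0)
  lvl2: tbl 0x35, slot 4 ⇒ 0x37007 (P1/RW1/US1/PS0)
  ⇒ phys 0x37945  [3 reads]

Access #0 PA: 0x37945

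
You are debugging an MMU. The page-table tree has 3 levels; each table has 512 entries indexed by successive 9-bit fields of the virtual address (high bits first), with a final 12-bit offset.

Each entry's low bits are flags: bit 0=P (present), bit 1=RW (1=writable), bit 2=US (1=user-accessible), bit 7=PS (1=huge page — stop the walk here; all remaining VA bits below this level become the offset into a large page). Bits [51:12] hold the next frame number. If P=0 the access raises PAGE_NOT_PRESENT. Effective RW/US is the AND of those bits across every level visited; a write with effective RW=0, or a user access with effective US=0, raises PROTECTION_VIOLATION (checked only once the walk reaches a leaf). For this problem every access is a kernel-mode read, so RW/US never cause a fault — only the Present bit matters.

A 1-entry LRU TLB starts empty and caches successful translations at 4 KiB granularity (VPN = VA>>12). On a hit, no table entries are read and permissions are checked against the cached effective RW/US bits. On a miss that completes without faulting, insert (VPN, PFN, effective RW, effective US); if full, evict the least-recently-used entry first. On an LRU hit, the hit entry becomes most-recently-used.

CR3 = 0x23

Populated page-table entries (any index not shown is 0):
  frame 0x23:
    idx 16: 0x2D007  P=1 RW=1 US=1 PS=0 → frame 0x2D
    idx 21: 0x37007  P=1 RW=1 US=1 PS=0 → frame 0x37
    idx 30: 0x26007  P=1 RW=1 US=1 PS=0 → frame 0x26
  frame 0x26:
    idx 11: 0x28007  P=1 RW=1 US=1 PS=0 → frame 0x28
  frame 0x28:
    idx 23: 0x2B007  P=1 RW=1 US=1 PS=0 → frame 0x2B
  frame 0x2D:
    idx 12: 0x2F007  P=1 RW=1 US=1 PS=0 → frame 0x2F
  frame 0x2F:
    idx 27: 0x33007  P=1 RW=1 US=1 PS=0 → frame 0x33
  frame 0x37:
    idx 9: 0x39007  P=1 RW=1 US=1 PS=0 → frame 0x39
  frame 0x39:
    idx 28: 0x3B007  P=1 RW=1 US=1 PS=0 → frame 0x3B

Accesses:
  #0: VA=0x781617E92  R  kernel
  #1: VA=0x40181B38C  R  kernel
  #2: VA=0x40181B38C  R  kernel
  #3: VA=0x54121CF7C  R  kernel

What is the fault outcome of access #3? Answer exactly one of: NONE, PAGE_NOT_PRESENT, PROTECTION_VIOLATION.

Walk each access:
#0 VA=0x781617E92 (r,kernel):
  [0] read 0x23 idx=30: raw=0x26007 flags P=1 W=1 U=1 S=0
  [1] read 0x26 idx=11: raw=0x28007 flags P=1 W=1 U=1 S=0
  [2] read 0x28 idx=23: raw=0x2B007 flags P=1 W=1 U=1 S=0
  ✓ 0x2BE92  — 3 lookups
#1 VA=0x40181B38C (r,kernel):
  [0] read 0x23 idx=16: raw=0x2D007 flags P=1 W=1 U=1 S=0
  [1] read 0x2D idx=12: raw=0x2F007 flags P=1 W=1 U=1 S=0
  [2] read 0x2F idx=27: raw=0x33007 flags P=1 W=1 U=1 S=0
  ✓ 0x3338C  — 3 lookups
#2 VA=0x40181B38C (r,kernel):
  TLB hit vpn=0x40181B → PA=0x3338C
#3 VA=0x54121CF7C (r,kernel):
  [0] read 0x23 idx=21: raw=0x37007 flags P=1 W=1 U=1 S=0
  [1] read 0x37 idx=9: raw=0x39007 flags P=1 W=1 U=1 S=0
  [2] read 0x39 idx=28: raw=0x3B007 flags P=1 W=1 U=1 S=0
  ✓ 0x3BF7C  — 3 lookups

Access #3 fault: NONE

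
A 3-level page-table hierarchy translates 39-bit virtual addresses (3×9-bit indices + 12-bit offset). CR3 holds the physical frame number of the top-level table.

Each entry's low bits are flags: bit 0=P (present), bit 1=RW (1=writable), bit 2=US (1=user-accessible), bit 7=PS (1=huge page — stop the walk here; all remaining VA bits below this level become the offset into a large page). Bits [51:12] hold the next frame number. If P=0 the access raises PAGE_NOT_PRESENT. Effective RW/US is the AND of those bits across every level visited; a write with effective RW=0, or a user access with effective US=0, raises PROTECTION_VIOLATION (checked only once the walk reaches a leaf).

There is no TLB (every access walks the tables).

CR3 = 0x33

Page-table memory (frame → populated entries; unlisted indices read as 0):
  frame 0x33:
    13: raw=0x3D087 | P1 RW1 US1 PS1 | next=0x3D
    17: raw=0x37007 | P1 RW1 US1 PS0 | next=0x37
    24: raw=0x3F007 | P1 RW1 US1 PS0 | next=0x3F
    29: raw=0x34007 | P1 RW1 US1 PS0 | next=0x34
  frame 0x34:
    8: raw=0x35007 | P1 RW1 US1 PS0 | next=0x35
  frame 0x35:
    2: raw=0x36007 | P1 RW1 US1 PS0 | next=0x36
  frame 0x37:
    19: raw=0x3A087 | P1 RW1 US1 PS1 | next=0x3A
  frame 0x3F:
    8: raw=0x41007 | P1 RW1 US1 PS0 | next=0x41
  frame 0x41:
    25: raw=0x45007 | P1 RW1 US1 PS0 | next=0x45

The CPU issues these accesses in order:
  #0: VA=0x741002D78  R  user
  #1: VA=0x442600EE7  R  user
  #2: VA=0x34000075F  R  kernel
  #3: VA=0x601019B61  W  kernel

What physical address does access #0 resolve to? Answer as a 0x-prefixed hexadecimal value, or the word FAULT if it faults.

Walk each access:
#0 VA=0x741002D78 (r,user):
  [0] read 0x33 idx=29: raw=0x34007 flags P=1 W=1 U=1 S=0
  [1] read 0x34 idx=8: raw=0x35007 flags P=1 W=1 U=1 S=0
  [2] read 0x35 idx=2: raw=0x36007 flags P=1 W=1 U=1 S=0
  → PA=0x36D78  (3 entries read)
#1 VA=0x442600EE7 (r,user):
  [0] read 0x33 idx=17: raw=0x37007 flags P=1 W=1 U=1 S=0
  [1] read 0x37 idx=19: raw=0x3A087 flags P=1 W=1 U=1 S=1
  → PA=0x3AEE7 (huge @L1)  (2 entries read)
#2 VA=0x34000075F (r,kernel):
  [0] read 0x33 idx=13: raw=0x3D087 flags P=1 W=1 U=1 S=1
  → PA=0x3D75F (huge @L0)  (1 entries read)
#3 VA=0x601019B61 (w,kernel):
  [0] read 0x33 idx=24: raw=0x3F007 flags P=1 W=1 U=1 S=0
  [1] read 0x3F idx=8: raw=0x41007 flags P=1 W=1 U=1 S=0
  [2] read 0x41 idx=25: raw=0x45007 flags P=1 W=1 U=1 S=0
  → PA=0x45B61  (3 entries read)

Access #0 PA: 0x36D78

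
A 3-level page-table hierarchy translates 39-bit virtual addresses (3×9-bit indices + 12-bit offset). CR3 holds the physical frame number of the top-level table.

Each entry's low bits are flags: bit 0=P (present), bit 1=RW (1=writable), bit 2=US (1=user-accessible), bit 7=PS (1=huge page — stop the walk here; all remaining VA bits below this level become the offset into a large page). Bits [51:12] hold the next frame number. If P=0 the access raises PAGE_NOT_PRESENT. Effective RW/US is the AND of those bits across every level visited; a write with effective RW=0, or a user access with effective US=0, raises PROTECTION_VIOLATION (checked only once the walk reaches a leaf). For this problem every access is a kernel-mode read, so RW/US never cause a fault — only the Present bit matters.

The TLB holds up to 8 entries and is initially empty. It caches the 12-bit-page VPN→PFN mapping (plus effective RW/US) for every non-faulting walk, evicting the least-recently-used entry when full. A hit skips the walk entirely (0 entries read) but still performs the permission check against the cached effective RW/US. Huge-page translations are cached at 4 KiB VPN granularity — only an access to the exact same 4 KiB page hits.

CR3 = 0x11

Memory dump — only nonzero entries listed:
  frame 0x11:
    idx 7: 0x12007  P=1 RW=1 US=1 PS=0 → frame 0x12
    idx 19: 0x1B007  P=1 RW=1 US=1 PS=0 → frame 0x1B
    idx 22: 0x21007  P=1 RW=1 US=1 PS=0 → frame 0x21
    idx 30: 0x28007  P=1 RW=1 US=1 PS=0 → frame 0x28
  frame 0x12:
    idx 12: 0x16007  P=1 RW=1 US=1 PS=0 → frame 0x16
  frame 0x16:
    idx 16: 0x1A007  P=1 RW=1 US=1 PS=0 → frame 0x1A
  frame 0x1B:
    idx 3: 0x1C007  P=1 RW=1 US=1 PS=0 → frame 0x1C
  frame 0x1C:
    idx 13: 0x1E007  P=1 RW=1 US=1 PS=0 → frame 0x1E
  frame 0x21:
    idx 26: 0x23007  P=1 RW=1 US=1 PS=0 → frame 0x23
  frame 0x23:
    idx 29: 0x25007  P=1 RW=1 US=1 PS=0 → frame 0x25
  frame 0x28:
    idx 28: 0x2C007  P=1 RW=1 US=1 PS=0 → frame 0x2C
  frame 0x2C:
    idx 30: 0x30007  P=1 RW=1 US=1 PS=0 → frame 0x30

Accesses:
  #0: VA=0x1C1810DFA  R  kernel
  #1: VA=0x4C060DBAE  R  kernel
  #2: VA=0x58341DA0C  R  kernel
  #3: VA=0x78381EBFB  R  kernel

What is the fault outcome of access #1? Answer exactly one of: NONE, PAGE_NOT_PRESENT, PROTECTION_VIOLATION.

Trace:
#0 VA=0x1C1810DFA (r,kernel):
  L0 @0x11[7] → 0x12007  P=1,RW=1,US=1,PS=0
  L1 @0x12[12] → 0x16007  P=1,RW=1,US=1,PS=0
  L2 @0x16[16] → 0x1A007  P=1,RW=1,US=1,PS=0
  ✓ 0x1ADFA  — 3 lookups
#1 VA=0x4C060DBAE (r,kernel):
  L0 @0x11[19] → 0x1B007  P=1,RW=1,US=1,PS=0
  L1 @0x1B[3] → 0x1C007  P=1,RW=1,US=1,PS=0
  L2 @0x1C[13] → 0x1E007  P=1,RW=1,US=1,PS=0
  ✓ 0x1EBAE  — 3 lookups
#2 VA=0x58341DA0C (r,kernel):
  L0 @0x11[22] → 0x21007  P=1,RW=1,US=1,PS=0
  L1 @0x21[26] → 0x23007  P=1,RW=1,US=1,PS=0
  L2 @0x23[29] → 0x25007  P=1,RW=1,US=1,PS=0
  ✓ 0x25A0C  — 3 lookups
#3 VA=0x78381EBFB (r,kernel):
  L0 @0x11[30] → 0x28007  P=1,RW=1,US=1,PS=0
  L1 @0x28[28] → 0x2C007  P=1,RW=1,US=1,PS=0
  L2 @0x2C[30] → 0x30007  P=1,RW=1,US=1,PS=0
  ✓ 0x30BFB  — 3 lookups

Access #1 fault: NONE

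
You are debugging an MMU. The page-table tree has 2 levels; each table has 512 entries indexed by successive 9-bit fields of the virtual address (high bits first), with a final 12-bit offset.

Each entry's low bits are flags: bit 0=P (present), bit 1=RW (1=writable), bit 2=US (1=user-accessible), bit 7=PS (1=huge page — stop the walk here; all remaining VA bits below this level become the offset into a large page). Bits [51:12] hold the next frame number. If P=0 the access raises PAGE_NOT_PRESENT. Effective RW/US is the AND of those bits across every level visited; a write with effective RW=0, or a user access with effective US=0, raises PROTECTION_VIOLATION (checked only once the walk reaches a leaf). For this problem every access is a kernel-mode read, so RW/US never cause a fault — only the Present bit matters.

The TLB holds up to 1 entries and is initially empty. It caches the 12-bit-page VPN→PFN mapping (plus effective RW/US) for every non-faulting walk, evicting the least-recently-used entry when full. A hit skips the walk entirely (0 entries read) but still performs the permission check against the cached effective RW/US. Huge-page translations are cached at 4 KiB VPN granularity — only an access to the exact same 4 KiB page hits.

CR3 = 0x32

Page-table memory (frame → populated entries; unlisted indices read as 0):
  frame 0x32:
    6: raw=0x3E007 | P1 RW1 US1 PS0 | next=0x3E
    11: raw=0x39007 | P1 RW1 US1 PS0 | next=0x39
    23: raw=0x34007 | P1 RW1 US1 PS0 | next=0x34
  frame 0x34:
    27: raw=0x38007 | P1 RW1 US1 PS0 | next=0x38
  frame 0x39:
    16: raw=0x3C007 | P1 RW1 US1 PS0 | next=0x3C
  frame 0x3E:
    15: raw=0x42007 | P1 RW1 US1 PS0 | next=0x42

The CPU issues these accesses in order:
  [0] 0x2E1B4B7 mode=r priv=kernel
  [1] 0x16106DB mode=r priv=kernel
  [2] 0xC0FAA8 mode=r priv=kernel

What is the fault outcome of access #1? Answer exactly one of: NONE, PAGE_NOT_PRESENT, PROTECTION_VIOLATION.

Trace:
#0 VA=0x2E1B4B7 (r,kernel):
  [0] read 0x32 idx=23: raw=0x34007 flags P=1 W=1 U=1 S=0
  [1] read 0x34 idx=27: raw=0x38007 flags P=1 W=1 U=1 S=0
  ⇒ phys 0x384B7  [2 reads]
#1 VA=0x16106DB (r,kernel):
  [0] read 0x32 idx=11: raw=0x39007 flags P=1 W=1 U=1 S=0
  [1] read 0x39 idx=16: raw=0x3C007 flags P=1 W=1 U=1 S=0
  ⇒ phys 0x3C6DB  [2 reads]
#2 VA=0xC0FAA8 (r,kernel):
  [0] read 0x32 idx=6: raw=0x3E007 flags P=1 W=1 U=1 S=0
  [1] read 0x3E idx=15: raw=0x42007 flags P=1 W=1 U=1 S=0
  ⇒ phys 0x42AA8  [2 reads]

Access #1 fault: NONE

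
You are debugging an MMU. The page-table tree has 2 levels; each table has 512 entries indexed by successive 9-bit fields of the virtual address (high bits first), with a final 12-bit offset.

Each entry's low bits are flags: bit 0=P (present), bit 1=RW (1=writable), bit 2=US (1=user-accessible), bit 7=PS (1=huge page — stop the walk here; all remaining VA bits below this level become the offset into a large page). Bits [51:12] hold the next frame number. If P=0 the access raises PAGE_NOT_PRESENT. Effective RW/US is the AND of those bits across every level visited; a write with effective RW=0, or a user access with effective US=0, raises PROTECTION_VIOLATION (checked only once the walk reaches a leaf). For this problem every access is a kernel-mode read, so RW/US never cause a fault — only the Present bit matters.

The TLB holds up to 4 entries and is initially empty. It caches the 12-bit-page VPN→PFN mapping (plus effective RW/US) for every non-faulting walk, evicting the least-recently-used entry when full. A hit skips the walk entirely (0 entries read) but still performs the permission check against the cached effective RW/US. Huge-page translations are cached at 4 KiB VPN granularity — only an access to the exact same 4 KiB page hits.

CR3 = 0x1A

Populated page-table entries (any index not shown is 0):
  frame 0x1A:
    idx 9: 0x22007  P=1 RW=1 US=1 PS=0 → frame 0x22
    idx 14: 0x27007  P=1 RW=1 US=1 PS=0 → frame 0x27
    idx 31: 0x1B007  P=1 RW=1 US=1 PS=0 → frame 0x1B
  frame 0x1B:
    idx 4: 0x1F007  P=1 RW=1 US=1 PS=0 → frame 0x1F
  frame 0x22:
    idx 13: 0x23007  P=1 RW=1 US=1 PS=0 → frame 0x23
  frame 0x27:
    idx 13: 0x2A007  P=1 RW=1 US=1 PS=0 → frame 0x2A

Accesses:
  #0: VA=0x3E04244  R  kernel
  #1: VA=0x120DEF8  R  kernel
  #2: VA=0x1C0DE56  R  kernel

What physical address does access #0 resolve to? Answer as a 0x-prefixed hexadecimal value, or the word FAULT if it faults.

Per-access translation:
#0 VA=0x3E04244 (r,kernel):
  [0] read 0x1A idx=31: raw=0x1B007 flags P=1 W=1 U=1 S=0
  [1] read 0x1B idx=4: raw=0x1F007 flags P=1 W=1 U=1 S=0
  ⇒ phys 0x1F244  [2 reads]
#1 VA=0x120DEF8 (r,kernel):
  [0] read 0x1A idx=9: raw=0x22007 flags P=1 W=1 U=1 S=0
  [1] read 0x22 idx=13: raw=0x23007 flags P=1 W=1 U=1 S=0
  ⇒ phys 0x23EF8  [2 reads]
#2 VA=0x1C0DE56 (r,kernel):
  [0] read 0x1A idx=14: raw=0x27007 flags P=1 W=1 U=1 S=0
  [1] read 0x27 idx=13: raw=0x2A007 flags P=1 W=1 U=1 S=0
  ⇒ phys 0x2AE56  [2 reads]

Access #0 PA: 0x1F244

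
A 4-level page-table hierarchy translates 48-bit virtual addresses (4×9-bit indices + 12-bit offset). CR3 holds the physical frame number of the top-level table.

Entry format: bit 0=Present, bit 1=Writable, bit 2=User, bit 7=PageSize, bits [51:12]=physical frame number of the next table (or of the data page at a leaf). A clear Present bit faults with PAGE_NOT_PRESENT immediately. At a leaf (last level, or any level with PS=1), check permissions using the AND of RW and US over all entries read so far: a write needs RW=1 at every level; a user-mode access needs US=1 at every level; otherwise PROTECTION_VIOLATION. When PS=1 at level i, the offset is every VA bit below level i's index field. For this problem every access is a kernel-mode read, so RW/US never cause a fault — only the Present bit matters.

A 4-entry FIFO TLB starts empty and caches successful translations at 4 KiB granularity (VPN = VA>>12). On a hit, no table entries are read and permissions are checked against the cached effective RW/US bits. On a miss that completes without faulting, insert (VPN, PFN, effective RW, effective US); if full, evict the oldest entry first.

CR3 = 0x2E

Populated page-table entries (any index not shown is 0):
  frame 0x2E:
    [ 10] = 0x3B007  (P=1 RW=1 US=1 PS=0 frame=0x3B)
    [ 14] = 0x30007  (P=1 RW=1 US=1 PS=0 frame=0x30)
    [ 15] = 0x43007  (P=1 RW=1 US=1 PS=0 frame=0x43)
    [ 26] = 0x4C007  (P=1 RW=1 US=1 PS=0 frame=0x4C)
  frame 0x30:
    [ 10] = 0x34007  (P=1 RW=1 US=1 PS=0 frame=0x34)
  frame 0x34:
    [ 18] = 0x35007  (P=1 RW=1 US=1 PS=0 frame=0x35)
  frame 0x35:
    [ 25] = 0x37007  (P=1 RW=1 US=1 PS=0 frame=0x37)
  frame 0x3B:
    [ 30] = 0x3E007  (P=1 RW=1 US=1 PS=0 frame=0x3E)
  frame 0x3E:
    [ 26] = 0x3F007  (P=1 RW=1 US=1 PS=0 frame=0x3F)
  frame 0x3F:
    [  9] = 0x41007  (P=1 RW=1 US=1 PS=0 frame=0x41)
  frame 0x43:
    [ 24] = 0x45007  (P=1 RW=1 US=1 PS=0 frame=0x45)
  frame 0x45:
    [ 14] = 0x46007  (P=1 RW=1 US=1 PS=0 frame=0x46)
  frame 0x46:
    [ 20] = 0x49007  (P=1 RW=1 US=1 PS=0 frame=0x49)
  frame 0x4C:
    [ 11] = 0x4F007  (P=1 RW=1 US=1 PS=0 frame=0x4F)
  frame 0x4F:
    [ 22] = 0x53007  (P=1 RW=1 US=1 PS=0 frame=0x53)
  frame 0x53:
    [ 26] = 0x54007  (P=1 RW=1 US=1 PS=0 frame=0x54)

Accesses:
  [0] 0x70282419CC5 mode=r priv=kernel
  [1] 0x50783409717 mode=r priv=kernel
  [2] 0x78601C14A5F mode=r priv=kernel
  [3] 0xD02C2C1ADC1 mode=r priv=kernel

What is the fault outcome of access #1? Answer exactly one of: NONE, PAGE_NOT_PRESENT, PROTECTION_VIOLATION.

Per-access translation:
#0 VA=0x70282419CC5 (r,kernel):
  [0] read 0x2E idx=14: raw=0x30007 flags P=1 W=1 U=1 S=0
  [1] read 0x30 idx=10: raw=0x34007 flags P=1 W=1 U=1 S=0
  [2] read 0x34 idx=18: raw=0x35007 flags P=1 W=1 U=1 S=0
  [3] read 0x35 idx=25: raw=0x37007 flags P=1 W=1 U=1 S=0
  ⇒ phys 0x37CC5  [4 reads]
#1 VA=0x50783409717 (r,kernel):
  [0] read 0x2E idx=10: raw=0x3B007 flags P=1 W=1 U=1 S=0
  [1] read 0x3B idx=30: raw=0x3E007 flags P=1 W=1 U=1 S=0
  [2] read 0x3E idx=26: raw=0x3F007 flags P=1 W=1 U=1 S=0
  [3] read 0x3F idx=9: raw=0x41007 flags P=1 W=1 U=1 S=0
  ⇒ phys 0x41717  [4 reads]
#2 VA=0x78601C14A5F (r,kernel):
  [0] read 0x2E idx=15: raw=0x43007 flags P=1 W=1 U=1 S=0
  [1] read 0x43 idx=24: raw=0x45007 flags P=1 W=1 U=1 S=0
  [2] read 0x45 idx=14: raw=0x46007 flags P=1 W=1 U=1 S=0
  [3] read 0x46 idx=20: raw=0x49007 flags P=1 W=1 U=1 S=0
  ⇒ phys 0x49A5F  [4 reads]
#3 VA=0xD02C2C1ADC1 (r,kernel):
  [0] read 0x2E idx=26: raw=0x4C007 flags P=1 W=1 U=1 S=0
  [1] read 0x4C idx=11: raw=0x4F007 flags P=1 W=1 U=1 S=0
  [2] read 0x4F idx=22: raw=0x53007 flags P=1 W=1 U=1 S=0
  [3] read 0x53 idx=26: raw=0x54007 flags P=1 W=1 U=1 S=0
  ⇒ phys 0x54DC1  [4 reads]

Access #1 fault: NONE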